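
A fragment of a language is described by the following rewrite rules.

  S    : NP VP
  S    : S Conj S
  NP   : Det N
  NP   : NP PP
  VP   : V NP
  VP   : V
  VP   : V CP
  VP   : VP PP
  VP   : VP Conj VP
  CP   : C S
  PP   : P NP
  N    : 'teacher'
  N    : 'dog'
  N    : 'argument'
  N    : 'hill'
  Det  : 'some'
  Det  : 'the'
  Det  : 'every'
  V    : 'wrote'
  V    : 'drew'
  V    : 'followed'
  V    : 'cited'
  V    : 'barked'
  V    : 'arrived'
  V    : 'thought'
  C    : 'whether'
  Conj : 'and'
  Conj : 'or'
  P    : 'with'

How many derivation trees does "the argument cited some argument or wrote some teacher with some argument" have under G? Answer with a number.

3

Two of the 3 distinct bracketings:
[S [NP [Det the] [N argument]] [VP [VP [VP [V cited] [NP [Det some] [N argument]]] [Conj or] [VP [V wrote] [NP [Det some] [N teacher]]]] [PP [P with] [NP [Det some] [N argument]]]]]
[S [NP [Det the] [N argument]] [VP [VP [V cited] [NP [Det some] [N argument]]] [Conj or] [VP [V wrote] [NP [NP [Det some] [N teacher]] [PP [P with] [NP [Det some] [N argument]]]]]]]
The difference turns on whether NP → NP PP is used at the relevant span, versus an alternative expansion of NP.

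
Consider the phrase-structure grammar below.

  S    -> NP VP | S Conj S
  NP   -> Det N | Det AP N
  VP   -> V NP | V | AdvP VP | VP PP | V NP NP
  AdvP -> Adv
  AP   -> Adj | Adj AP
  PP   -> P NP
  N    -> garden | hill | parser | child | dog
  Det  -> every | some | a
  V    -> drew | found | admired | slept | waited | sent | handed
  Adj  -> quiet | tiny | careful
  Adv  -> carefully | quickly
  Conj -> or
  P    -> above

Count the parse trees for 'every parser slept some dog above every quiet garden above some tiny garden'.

1

[S [NP [Det every] [N parser]] [VP [VP [VP [V slept] [NP [Det some] [N dog]]] [PP [P above] [NP [Det every] [AP [Adj quiet]] [N garden]]]] [PP [P above] [NP [Det some] [AP [Adj tiny]] [N garden]]]]]
No rule offers an alternative attachment or grouping for any span, so this is the only derivation.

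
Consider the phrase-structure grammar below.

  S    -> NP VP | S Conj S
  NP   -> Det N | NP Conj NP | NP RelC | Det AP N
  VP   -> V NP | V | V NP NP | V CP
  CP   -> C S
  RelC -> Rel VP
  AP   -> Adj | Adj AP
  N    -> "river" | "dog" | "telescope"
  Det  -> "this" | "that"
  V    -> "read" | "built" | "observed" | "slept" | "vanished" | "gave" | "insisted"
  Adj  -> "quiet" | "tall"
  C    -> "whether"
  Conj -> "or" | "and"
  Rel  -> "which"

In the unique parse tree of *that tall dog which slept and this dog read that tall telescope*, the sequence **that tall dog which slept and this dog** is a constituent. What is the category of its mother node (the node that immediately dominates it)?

S

[S [NP [NP [NP [Det that] [AP [Adj tall]] [N dog]] [RelC [Rel which] [VP [V slept]]]] [Conj and] [NP [Det this] [N dog]]] [VP [V read] [NP [Det that] [AP [Adj tall]] [N telescope]]]]
The span 'that tall dog which slept and this dog' is the NP node built by NP → NP Conj NP.
Its mother is the S built by S → NP VP.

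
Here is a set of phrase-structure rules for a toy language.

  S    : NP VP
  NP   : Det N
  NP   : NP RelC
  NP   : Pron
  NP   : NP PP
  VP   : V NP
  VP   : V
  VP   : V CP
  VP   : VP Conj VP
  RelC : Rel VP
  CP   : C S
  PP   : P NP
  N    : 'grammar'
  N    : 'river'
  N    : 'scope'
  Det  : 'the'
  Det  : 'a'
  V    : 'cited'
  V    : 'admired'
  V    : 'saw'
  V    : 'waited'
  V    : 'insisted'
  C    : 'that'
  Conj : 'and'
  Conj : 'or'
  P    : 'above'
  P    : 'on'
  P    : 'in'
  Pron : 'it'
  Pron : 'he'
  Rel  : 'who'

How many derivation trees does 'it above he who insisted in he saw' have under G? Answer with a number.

Two of the 3 distinct bracketings:
[S [NP [NP [Pron it]] [PP [P above] [NP [NP [NP [Pron he]] [RelC [Rel who] [VP [V insisted]]]] [PP [P in] [NP [Pron he]]]]]] [VP [V saw]]]
[S [NP [NP [NP [NP [Pron it]] [PP [P above] [NP [Pron he]]]] [RelC [Rel who] [VP [V insisted]]]] [PP [P in] [NP [Pron he]]]] [VP [V saw]]]
The trees differ in how a recursive rule is bracketed over the same span.

3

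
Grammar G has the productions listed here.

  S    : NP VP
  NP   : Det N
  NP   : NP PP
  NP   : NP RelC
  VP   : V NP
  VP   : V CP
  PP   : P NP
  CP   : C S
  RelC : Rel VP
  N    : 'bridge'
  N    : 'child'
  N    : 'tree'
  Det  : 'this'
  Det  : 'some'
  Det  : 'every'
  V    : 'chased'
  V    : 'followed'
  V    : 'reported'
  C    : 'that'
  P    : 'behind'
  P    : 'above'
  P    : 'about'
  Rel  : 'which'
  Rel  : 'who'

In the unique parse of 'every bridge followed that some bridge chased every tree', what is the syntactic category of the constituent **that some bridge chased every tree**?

[S [NP [Det every] [N bridge]] [VP [V followed] [CP [C that] [S [NP [Det some] [N bridge]] [VP [V chased] [NP [Det every] [N tree]]]]]]]
The span 'that some bridge chased every tree' is the CP node built by CP → C S.

CP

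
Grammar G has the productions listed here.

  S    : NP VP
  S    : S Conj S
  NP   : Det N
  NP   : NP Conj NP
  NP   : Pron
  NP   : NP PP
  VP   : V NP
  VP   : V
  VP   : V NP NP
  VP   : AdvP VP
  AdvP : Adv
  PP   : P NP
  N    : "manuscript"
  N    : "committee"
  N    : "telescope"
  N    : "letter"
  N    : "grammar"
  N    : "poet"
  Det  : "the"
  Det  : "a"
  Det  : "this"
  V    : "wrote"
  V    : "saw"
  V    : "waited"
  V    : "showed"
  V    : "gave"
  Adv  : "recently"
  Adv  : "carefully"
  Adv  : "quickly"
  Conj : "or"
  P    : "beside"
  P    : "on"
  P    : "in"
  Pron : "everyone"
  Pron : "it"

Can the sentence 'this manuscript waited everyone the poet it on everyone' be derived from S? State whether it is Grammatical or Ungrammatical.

For S → NP VP, the only prefix that parses as NP is 'this manuscript', but the remainder 'waited everyone the poet it on everyone' is not a VP under these rules. The alternative S rule S → S Conj S likewise has no satisfying split.

Ungrammatical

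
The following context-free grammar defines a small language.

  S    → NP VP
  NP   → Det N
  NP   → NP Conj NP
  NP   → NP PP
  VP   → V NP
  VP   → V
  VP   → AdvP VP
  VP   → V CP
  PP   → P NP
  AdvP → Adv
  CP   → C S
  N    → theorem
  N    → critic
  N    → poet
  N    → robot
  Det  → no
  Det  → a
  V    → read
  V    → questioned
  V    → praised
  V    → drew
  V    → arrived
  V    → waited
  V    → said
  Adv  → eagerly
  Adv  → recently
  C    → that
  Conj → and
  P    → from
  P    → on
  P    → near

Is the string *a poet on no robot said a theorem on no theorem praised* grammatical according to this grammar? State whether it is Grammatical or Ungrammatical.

For S → NP VP, every NP-prefix leaves a non-VP remainder: after 'a poet' the remainder is not a VP; after 'a poet on no robot' the remainder is not a VP.

Ungrammatical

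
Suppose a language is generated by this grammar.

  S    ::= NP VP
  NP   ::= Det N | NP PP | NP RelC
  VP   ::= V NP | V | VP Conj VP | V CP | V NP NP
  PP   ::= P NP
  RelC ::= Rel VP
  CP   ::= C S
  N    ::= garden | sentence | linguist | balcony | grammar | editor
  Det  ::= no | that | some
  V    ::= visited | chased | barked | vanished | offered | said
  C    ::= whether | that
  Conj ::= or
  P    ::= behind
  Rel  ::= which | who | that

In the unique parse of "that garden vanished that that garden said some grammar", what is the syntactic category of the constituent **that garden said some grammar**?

S
  NP
    Det: that
    N: garden
  VP
    V: vanished
    CP
      C: that
      S
        NP
          Det: that
          N: garden
        VP
          V: said
          NP
            Det: some
            N: grammar
The span 'that garden said some grammar' is the S node built by S → NP VP.

S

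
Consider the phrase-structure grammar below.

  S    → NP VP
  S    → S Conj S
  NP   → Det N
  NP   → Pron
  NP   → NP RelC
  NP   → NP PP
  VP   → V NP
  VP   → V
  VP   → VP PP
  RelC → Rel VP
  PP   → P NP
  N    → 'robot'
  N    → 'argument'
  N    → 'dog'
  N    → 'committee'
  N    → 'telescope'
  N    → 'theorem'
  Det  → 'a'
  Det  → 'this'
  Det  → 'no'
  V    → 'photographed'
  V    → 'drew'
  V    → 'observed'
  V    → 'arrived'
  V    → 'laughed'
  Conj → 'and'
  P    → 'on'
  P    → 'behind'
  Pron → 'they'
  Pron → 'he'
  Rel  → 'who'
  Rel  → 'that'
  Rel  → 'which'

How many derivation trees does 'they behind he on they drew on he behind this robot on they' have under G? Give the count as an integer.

10

Two of the 10 distinct bracketings:
[S [NP [NP [Pron they]] [PP [P behind] [NP [NP [Pron he]] [PP [P on] [NP [Pron they]]]]]] [VP [VP [V drew]] [PP [P on] [NP [NP [Pron he]] [PP [P behind] [NP [NP [Det this] [N robot]] [PP [P on] [NP [Pron they]]]]]]]]]
[S [NP [NP [Pron they]] [PP [P behind] [NP [NP [Pron he]] [PP [P on] [NP [Pron they]]]]]] [VP [VP [V drew]] [PP [P on] [NP [NP [NP [Pron he]] [PP [P behind] [NP [Det this] [N robot]]]] [PP [P on] [NP [Pron they]]]]]]]
The trees differ in how a recursive rule is bracketed over the same span.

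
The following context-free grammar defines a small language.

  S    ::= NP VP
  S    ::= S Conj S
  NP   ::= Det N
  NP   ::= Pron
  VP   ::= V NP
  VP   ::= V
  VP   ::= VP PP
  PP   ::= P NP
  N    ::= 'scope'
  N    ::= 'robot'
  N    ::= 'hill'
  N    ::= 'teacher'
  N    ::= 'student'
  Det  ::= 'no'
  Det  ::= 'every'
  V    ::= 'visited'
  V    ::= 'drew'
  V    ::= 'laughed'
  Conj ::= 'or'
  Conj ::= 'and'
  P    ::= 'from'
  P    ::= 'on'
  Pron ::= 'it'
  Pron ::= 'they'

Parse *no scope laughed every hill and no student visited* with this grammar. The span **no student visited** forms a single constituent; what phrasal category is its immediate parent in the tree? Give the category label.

[S [S [NP [Det no] [N scope]] [VP [V laughed] [NP [Det every] [N hill]]]] [Conj and] [S [NP [Det no] [N student]] [VP [V visited]]]]
The span 'no student visited' is the S node built by S → NP VP.
Its mother is the S built by S → S Conj S.

S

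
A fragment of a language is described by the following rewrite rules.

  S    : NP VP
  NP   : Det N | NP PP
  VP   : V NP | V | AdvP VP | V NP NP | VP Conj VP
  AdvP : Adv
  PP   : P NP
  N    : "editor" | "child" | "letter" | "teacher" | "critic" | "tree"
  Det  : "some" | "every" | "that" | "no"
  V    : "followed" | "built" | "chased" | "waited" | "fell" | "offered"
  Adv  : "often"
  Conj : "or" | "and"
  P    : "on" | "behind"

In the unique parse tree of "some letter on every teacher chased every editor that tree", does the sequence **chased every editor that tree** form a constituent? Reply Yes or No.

Yes

[S [NP [NP [Det some] [N letter]] [PP [P on] [NP [Det every] [N teacher]]]] [VP [V chased] [NP [Det every] [N editor]] [NP [Det that] [N tree]]]]
The words 'chased every editor that tree' are exhaustively dominated by a single VP node (built by VP → V NP NP), so they form a constituent.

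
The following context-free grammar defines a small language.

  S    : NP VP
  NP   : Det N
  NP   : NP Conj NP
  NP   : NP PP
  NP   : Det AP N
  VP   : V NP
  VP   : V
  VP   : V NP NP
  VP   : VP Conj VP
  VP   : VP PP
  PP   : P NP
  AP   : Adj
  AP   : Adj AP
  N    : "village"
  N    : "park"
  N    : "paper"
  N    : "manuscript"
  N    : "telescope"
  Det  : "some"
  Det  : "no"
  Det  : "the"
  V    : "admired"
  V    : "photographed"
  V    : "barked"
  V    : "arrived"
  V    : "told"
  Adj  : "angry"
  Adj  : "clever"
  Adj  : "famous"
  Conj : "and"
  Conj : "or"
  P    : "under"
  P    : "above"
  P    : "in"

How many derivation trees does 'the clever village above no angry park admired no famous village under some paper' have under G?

2

The two bracketings:
[S [NP [NP [Det the] [AP [Adj clever]] [N village]] [PP [P above] [NP [Det no] [AP [Adj angry]] [N park]]]] [VP [V admired] [NP [NP [Det no] [AP [Adj famous]] [N village]] [PP [P under] [NP [Det some] [N paper]]]]]]
[S [NP [NP [Det the] [AP [Adj clever]] [N village]] [PP [P above] [NP [Det no] [AP [Adj angry]] [N park]]]] [VP [VP [V admired] [NP [Det no] [AP [Adj famous]] [N village]]] [PP [P under] [NP [Det some] [N paper]]]]]
The difference turns on whether VP → VP PP is used at the relevant span, versus an alternative expansion of VP.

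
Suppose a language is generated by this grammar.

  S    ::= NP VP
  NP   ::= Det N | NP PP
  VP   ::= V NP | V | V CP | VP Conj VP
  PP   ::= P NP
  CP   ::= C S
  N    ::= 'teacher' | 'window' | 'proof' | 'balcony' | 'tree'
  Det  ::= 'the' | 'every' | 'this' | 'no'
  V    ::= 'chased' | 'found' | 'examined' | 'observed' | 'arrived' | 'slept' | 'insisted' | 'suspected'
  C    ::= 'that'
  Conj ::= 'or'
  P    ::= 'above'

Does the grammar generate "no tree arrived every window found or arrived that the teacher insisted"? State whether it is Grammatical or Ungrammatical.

Ungrammatical

For S → NP VP, the only prefix that parses as NP is 'no tree', but the remainder 'arrived every window found or arrived that the teacher insisted' is not a VP under these rules.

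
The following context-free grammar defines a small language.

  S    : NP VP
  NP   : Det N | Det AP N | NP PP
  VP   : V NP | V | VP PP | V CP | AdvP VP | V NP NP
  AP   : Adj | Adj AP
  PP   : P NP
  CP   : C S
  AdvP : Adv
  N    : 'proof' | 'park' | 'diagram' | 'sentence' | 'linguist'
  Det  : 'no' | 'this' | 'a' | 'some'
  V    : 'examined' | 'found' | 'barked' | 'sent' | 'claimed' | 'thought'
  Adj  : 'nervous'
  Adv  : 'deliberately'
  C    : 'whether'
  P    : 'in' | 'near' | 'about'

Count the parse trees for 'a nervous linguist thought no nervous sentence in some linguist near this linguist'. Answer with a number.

5

Two of the 5 distinct bracketings:
[S [NP [Det a] [AP [Adj nervous]] [N linguist]] [VP [V thought] [NP [NP [Det no] [AP [Adj nervous]] [N sentence]] [PP [P in] [NP [NP [Det some] [N linguist]] [PP [P near] [NP [Det this] [N linguist]]]]]]]]
[S [NP [Det a] [AP [Adj nervous]] [N linguist]] [VP [V thought] [NP [NP [NP [Det no] [AP [Adj nervous]] [N sentence]] [PP [P in] [NP [Det some] [N linguist]]]] [PP [P near] [NP [Det this] [N linguist]]]]]]
The trees differ in how a recursive rule is bracketed over the same span.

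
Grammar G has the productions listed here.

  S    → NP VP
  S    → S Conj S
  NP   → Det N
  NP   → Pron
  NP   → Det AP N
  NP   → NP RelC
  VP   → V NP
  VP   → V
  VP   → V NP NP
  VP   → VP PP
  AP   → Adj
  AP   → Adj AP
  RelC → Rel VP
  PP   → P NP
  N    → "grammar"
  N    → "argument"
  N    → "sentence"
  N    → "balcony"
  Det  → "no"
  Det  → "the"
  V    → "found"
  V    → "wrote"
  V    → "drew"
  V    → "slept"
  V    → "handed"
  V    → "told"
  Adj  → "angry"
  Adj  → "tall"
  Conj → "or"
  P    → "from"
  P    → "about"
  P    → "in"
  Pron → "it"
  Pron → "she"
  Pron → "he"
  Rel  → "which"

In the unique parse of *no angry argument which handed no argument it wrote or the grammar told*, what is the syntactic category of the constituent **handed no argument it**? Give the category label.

S
  S
    NP
      NP
        Det: no
        AP
          Adj: angry
        N: argument
      RelC
        Rel: which
        VP
          V: handed
          NP
            Det: no
            N: argument
          NP
            Pron: it
    VP
      V: wrote
  Conj: or
  S
    NP
      Det: the
      N: grammar
    VP
      V: told
The span 'handed no argument it' is the VP node built by VP → V NP NP.

VP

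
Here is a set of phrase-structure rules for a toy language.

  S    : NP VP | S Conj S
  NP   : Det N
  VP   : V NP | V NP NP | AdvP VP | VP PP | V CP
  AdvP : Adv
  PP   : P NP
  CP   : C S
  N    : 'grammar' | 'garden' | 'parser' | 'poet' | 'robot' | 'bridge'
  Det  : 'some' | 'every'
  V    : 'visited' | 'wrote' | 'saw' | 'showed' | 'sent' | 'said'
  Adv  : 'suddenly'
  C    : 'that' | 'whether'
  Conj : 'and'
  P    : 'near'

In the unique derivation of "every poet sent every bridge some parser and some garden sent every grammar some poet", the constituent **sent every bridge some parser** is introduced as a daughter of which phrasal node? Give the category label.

S
  S
    NP
      Det: every
      N: poet
    VP
      V: sent
      NP
        Det: every
        N: bridge
      NP
        Det: some
        N: parser
  Conj: and
  S
    NP
      Det: some
      N: garden
    VP
      V: sent
      NP
        Det: every
        N: grammar
      NP
        Det: some
        N: poet
The span 'sent every bridge some parser' is the VP node built by VP → V NP NP.
Its mother is the S built by S → NP VP.

S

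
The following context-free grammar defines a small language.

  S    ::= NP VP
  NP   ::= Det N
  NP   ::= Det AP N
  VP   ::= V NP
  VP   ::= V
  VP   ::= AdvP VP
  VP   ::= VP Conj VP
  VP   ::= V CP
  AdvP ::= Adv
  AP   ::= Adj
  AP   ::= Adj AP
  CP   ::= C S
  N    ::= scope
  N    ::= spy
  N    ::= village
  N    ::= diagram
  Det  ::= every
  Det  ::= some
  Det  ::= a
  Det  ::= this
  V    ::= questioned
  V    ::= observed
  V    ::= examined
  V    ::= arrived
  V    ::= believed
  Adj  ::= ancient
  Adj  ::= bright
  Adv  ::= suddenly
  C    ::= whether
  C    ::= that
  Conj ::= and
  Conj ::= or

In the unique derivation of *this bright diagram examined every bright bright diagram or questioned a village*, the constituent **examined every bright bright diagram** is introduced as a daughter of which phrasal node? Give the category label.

VP

S
  NP
    Det: this
    AP
      Adj: bright
    N: diagram
  VP
    VP
      V: examined
      NP
        Det: every
        AP
          Adj: bright
          AP
            Adj: bright
        N: diagram
    Conj: or
    VP
      V: questioned
      NP
        Det: a
        N: village
The span 'examined every bright bright diagram' is the VP node built by VP → V NP.
Its mother is the VP built by VP → VP Conj VP.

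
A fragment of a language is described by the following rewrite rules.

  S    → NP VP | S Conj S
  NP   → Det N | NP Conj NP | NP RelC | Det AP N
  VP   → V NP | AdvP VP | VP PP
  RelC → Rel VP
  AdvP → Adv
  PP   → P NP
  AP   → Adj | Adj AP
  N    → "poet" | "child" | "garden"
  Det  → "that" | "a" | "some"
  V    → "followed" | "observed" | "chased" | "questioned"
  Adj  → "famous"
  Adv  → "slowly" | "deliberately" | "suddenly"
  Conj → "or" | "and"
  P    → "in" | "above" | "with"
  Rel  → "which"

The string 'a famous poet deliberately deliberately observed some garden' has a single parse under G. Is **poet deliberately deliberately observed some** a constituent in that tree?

No

[S [NP [Det a] [AP [Adj famous]] [N poet]] [VP [AdvP [Adv deliberately]] [VP [AdvP [Adv deliberately]] [VP [V observed] [NP [Det some] [N garden]]]]]]
The smallest constituent containing 'poet deliberately deliberately observed some' is the S spanning 'a famous poet deliberately deliberately observed some garden'; no single node in the tree dominates exactly the given words.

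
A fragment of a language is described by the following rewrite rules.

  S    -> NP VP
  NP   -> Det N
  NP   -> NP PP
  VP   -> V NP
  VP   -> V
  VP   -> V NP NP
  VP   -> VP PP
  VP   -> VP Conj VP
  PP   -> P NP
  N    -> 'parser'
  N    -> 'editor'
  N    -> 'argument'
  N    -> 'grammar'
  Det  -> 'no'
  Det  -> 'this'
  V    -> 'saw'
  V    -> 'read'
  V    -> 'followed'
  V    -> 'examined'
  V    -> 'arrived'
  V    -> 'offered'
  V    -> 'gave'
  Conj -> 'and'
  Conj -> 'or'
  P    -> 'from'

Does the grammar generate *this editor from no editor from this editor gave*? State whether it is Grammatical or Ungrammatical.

[S [NP [NP [Det this] [N editor]] [PP [P from] [NP [NP [Det no] [N editor]] [PP [P from] [NP [Det this] [N editor]]]]]] [VP [V gave]]]
Every word is introduced by a lexical rule and the phrasal rules combine the resulting categories into a single S.

Grammatical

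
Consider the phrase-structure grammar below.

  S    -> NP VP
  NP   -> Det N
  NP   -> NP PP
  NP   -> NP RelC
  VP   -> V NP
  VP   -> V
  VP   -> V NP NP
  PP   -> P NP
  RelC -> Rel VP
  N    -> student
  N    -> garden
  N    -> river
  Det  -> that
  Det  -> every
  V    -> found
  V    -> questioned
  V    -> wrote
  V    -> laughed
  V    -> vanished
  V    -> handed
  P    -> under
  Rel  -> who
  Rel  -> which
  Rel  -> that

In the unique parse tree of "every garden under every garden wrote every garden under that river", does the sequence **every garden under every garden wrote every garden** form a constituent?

No

[S [NP [NP [Det every] [N garden]] [PP [P under] [NP [Det every] [N garden]]]] [VP [V wrote] [NP [NP [Det every] [N garden]] [PP [P under] [NP [Det that] [N river]]]]]]
The smallest constituent containing 'every garden under every garden wrote every garden' is the S spanning 'every garden under every garden wrote every garden under that river'; no single node in the tree dominates exactly the given words.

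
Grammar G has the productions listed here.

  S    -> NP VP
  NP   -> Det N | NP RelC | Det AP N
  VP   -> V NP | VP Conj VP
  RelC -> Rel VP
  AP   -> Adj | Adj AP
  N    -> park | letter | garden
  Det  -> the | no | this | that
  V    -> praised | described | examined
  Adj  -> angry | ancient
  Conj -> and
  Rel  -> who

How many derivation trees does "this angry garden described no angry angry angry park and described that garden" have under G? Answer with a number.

1

[S [NP [Det this] [AP [Adj angry]] [N garden]] [VP [VP [V described] [NP [Det no] [AP [Adj angry] [AP [Adj angry] [AP [Adj angry]]]] [N park]]] [Conj and] [VP [V described] [NP [Det that] [N garden]]]]]
No rule offers an alternative attachment or grouping for any span, so this is the only derivation.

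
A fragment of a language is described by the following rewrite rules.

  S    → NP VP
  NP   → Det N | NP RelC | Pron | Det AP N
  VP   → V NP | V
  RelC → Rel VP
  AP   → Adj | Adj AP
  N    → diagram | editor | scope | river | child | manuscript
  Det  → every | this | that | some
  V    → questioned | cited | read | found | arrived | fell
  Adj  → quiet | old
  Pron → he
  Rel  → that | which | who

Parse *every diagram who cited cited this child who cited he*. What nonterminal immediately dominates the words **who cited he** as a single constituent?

S
  NP
    NP
      Det: every
      N: diagram
    RelC
      Rel: who
      VP
        V: cited
  VP
    V: cited
    NP
      NP
        Det: this
        N: child
      RelC
        Rel: who
        VP
          V: cited
          NP
            Pron: he
The span 'who cited he' is the RelC node built by RelC → Rel VP.

RelC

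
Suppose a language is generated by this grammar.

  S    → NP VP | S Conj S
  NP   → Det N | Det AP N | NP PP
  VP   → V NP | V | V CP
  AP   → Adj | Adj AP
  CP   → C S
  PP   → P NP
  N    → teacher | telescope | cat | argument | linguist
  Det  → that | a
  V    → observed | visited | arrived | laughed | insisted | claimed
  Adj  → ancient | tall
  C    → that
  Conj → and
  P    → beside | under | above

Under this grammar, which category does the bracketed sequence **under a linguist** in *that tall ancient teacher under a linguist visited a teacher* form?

[S [NP [NP [Det that] [AP [Adj tall] [AP [Adj ancient]]] [N teacher]] [PP [P under] [NP [Det a] [N linguist]]]] [VP [V visited] [NP [Det a] [N teacher]]]]
The span 'under a linguist' is the PP node built by PP → P NP.

PP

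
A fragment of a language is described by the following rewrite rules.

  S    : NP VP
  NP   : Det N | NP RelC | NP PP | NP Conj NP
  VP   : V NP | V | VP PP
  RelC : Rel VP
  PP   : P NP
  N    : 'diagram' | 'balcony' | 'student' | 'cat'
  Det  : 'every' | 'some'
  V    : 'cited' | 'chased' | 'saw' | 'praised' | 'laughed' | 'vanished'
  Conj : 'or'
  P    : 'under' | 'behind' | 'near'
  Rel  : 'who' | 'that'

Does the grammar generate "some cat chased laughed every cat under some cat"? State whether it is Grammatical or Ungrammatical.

For S → NP VP, the only prefix that parses as NP is 'some cat', but the remainder 'chased laughed every cat under some cat' is not a VP under these rules.

Ungrammatical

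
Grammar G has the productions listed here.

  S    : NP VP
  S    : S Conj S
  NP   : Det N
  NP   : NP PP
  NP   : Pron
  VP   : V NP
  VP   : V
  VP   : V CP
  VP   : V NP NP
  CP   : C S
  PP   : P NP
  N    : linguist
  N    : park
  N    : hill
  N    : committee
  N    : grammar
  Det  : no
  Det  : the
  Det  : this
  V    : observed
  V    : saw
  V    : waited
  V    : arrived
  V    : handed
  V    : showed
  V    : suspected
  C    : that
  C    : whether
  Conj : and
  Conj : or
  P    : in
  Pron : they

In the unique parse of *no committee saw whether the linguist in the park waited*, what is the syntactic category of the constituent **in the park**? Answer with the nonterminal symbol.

[S [NP [Det no] [N committee]] [VP [V saw] [CP [C whether] [S [NP [NP [Det the] [N linguist]] [PP [P in] [NP [Det the] [N park]]]] [VP [V waited]]]]]]
The span 'in the park' is the PP node built by PP → P NP.

PP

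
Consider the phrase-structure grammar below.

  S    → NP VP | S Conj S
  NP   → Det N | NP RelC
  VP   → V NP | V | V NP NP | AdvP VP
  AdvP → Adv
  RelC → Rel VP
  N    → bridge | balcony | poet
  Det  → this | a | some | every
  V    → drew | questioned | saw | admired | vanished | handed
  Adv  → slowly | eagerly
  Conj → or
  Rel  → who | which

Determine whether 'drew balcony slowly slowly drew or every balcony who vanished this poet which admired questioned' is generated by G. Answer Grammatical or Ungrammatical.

A V word can never sit immediately before an N word in any string this grammar generates, so the substring 'drew balcony' rules out a derivation.

Ungrammatical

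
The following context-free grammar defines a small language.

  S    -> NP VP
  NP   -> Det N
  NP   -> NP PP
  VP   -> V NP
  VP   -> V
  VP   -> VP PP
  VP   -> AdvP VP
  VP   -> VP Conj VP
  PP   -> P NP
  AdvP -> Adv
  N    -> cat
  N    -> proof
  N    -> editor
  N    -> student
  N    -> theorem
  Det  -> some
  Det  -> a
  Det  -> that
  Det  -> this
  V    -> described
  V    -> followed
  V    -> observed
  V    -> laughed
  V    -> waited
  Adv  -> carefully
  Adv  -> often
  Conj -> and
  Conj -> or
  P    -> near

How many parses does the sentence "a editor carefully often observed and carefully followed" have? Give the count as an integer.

3

Two of the 3 distinct bracketings:
[S [NP [Det a] [N editor]] [VP [AdvP [Adv carefully]] [VP [AdvP [Adv often]] [VP [VP [V observed]] [Conj and] [VP [AdvP [Adv carefully]] [VP [V followed]]]]]]]
[S [NP [Det a] [N editor]] [VP [AdvP [Adv carefully]] [VP [VP [AdvP [Adv often]] [VP [V observed]]] [Conj and] [VP [AdvP [Adv carefully]] [VP [V followed]]]]]]
The trees differ in how a recursive rule is bracketed over the same span.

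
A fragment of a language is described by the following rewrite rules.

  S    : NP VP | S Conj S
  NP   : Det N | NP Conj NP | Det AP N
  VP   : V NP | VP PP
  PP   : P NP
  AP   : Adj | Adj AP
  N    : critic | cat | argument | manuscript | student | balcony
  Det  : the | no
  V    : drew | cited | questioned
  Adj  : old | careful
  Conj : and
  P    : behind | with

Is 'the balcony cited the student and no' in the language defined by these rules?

For S → NP VP, the only prefix that parses as NP is 'the balcony', but the remainder 'cited the student and no' is not a VP under these rules. The alternative S rule S → S Conj S likewise has no satisfying split.

Ungrammatical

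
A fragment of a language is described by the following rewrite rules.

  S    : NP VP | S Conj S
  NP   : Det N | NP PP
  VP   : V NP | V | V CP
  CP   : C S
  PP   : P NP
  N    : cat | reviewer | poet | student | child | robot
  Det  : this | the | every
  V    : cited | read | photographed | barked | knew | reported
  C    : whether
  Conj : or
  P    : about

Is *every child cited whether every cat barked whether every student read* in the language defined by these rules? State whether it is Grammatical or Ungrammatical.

Grammatical

[S [NP [Det every] [N child]] [VP [V cited] [CP [C whether] [S [NP [Det every] [N cat]] [VP [V barked] [CP [C whether] [S [NP [Det every] [N student]] [VP [V read]]]]]]]]]
Every word is introduced by a lexical rule and the phrasal rules combine the resulting categories into a single S.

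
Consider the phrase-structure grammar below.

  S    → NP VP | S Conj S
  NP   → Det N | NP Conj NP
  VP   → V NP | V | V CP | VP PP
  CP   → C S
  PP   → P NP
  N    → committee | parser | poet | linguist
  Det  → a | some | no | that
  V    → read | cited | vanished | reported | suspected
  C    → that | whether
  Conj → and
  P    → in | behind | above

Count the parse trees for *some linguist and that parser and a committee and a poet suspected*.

5

Two of the 5 distinct bracketings:
[S [NP [NP [Det some] [N linguist]] [Conj and] [NP [NP [Det that] [N parser]] [Conj and] [NP [NP [Det a] [N committee]] [Conj and] [NP [Det a] [N poet]]]]] [VP [V suspected]]]
[S [NP [NP [Det some] [N linguist]] [Conj and] [NP [NP [NP [Det that] [N parser]] [Conj and] [NP [Det a] [N committee]]] [Conj and] [NP [Det a] [N poet]]]] [VP [V suspected]]]
The trees differ in how a recursive rule is bracketed over the same span.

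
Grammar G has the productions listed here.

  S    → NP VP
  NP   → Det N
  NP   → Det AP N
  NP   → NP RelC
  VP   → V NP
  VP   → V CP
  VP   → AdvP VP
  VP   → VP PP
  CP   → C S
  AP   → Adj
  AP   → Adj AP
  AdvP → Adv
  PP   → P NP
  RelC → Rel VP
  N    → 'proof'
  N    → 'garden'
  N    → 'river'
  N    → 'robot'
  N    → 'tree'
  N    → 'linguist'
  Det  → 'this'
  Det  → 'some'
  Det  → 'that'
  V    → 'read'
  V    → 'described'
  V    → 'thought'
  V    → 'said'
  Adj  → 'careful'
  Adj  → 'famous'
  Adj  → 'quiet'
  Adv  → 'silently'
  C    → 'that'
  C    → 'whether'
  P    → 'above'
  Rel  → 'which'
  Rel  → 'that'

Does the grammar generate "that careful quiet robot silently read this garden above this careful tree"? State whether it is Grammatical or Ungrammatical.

Grammatical

S
  NP
    Det: that
    AP
      Adj: careful
      AP
        Adj: quiet
    N: robot
  VP
    AdvP
      Adv: silently
    VP
      VP
        V: read
        NP
          Det: this
          N: garden
      PP
        P: above
        NP
          Det: this
          AP
            Adj: careful
          N: tree
The bracketing above is licensed at every node by one of the given productions, with S at the root.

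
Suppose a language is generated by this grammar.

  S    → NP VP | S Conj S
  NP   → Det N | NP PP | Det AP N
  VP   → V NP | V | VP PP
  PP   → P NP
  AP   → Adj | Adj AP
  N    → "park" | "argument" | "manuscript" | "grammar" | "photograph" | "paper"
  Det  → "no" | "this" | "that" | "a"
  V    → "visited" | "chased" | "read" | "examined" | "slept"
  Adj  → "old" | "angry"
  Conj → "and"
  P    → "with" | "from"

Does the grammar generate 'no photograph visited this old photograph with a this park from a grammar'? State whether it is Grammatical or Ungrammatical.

A Det word can never sit immediately before a Det word in any string this grammar generates, so the substring 'a this' rules out a derivation.

Ungrammatical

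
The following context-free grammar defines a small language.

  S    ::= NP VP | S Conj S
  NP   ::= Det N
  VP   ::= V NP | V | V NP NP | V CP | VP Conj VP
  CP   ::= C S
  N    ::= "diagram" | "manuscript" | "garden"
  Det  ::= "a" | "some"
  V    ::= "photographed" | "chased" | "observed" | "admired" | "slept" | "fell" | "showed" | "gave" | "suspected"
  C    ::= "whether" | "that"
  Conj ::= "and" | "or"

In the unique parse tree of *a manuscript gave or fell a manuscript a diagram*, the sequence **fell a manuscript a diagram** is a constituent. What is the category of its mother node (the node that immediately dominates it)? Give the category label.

VP

S
  NP
    Det: a
    N: manuscript
  VP
    VP
      V: gave
    Conj: or
    VP
      V: fell
      NP
        Det: a
        N: manuscript
      NP
        Det: a
        N: diagram
The span 'fell a manuscript a diagram' is the VP node built by VP → V NP NP.
Its mother is the VP built by VP → VP Conj VP.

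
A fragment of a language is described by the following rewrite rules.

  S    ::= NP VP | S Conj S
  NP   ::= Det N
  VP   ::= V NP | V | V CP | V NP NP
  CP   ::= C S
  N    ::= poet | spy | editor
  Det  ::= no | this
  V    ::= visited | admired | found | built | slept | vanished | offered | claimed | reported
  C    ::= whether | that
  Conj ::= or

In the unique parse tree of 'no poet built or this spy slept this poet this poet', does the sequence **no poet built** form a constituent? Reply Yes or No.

[S [S [NP [Det no] [N poet]] [VP [V built]]] [Conj or] [S [NP [Det this] [N spy]] [VP [V slept] [NP [Det this] [N poet]] [NP [Det this] [N poet]]]]]
The words 'no poet built' are exhaustively dominated by a single S node (built by S → NP VP), so they form a constituent.

Yes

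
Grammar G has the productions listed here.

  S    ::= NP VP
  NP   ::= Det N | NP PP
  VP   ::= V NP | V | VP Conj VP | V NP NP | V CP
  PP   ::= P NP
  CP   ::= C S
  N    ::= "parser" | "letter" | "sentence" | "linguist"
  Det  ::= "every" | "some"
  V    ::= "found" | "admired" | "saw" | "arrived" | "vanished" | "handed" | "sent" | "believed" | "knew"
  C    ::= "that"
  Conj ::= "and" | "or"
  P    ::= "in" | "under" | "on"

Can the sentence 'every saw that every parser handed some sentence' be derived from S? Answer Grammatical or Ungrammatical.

A Det word can never sit immediately before a V word in any string this grammar generates, so the substring 'every saw' rules out a derivation.

Ungrammatical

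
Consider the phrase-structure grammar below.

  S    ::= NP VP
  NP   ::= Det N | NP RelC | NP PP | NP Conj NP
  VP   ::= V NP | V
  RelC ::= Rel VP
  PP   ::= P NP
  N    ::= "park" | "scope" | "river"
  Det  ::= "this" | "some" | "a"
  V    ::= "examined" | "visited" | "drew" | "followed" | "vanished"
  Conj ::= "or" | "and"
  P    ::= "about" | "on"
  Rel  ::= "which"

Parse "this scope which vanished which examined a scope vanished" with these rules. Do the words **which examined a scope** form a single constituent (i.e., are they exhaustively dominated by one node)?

Yes

[S [NP [NP [NP [Det this] [N scope]] [RelC [Rel which] [VP [V vanished]]]] [RelC [Rel which] [VP [V examined] [NP [Det a] [N scope]]]]] [VP [V vanished]]]
The words 'which examined a scope' are exhaustively dominated by a single RelC node (built by RelC → Rel VP), so they form a constituent.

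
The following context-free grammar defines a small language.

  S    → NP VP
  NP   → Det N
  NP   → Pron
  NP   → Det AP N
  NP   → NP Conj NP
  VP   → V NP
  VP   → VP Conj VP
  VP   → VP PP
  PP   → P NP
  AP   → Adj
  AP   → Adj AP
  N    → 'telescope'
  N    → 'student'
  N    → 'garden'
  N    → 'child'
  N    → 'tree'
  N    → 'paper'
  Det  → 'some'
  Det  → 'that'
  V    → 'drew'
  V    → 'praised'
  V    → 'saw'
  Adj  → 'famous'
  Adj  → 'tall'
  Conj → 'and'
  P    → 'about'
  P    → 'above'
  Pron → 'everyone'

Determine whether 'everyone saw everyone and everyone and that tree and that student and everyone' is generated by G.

S
  NP
    Pron: everyone
  VP
    V: saw
    NP
      NP
        Pron: everyone
      Conj: and
      NP
        NP
          Pron: everyone
        Conj: and
        NP
          NP
            Det: that
            N: tree
          Conj: and
          NP
            NP
              Det: that
              N: student
            Conj: and
            NP
              Pron: everyone
Each bracket corresponds to one application of a listed rule, so the string is derivable from S.

Grammatical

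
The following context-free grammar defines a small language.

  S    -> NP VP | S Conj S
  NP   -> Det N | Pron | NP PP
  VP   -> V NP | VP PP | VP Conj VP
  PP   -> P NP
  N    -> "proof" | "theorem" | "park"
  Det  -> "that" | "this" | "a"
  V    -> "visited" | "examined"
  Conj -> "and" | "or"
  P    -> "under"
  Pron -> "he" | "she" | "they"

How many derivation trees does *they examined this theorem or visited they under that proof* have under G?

3

Two of the 3 distinct bracketings:
[S [NP [Pron they]] [VP [VP [VP [V examined] [NP [Det this] [N theorem]]] [Conj or] [VP [V visited] [NP [Pron they]]]] [PP [P under] [NP [Det that] [N proof]]]]]
[S [NP [Pron they]] [VP [VP [V examined] [NP [Det this] [N theorem]]] [Conj or] [VP [V visited] [NP [NP [Pron they]] [PP [P under] [NP [Det that] [N proof]]]]]]]
The difference turns on whether NP → NP PP is used at the relevant span, versus an alternative expansion of NP.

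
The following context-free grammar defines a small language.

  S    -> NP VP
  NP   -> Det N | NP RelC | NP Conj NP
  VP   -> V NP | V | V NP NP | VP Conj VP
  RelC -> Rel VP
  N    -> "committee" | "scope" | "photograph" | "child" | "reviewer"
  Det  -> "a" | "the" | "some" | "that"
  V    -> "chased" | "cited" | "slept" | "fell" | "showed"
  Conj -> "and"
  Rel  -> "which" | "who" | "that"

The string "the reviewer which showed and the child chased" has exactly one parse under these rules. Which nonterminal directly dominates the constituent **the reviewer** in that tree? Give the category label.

NP

[S [NP [NP [NP [Det the] [N reviewer]] [RelC [Rel which] [VP [V showed]]]] [Conj and] [NP [Det the] [N child]]] [VP [V chased]]]
The span 'the reviewer' is the NP node built by NP → Det N.
Its mother is the NP built by NP → NP RelC.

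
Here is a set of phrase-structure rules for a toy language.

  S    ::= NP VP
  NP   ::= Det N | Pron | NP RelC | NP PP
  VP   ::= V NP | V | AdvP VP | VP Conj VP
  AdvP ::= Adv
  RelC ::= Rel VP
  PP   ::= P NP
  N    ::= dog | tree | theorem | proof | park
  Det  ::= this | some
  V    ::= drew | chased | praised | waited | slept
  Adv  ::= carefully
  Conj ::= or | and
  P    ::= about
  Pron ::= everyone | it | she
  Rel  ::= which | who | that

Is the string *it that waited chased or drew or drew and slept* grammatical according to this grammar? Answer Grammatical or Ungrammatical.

[S [NP [NP [Pron it]] [RelC [Rel that] [VP [V waited]]]] [VP [VP [V chased]] [Conj or] [VP [VP [V drew]] [Conj or] [VP [VP [V drew]] [Conj and] [VP [V slept]]]]]]
Every word is introduced by a lexical rule and the phrasal rules combine the resulting categories into a single S.

Grammatical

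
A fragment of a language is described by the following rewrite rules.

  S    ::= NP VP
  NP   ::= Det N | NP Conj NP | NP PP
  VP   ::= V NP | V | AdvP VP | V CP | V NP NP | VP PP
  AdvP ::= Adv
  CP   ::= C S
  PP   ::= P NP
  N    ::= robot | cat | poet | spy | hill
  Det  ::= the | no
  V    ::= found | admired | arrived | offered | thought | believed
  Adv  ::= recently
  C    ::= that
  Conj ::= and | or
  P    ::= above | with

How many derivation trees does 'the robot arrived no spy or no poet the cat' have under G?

[S [NP [Det the] [N robot]] [VP [V arrived] [NP [NP [Det no] [N spy]] [Conj or] [NP [Det no] [N poet]]] [NP [Det the] [N cat]]]]
No rule offers an alternative attachment or grouping for any span, so this is the only derivation.

1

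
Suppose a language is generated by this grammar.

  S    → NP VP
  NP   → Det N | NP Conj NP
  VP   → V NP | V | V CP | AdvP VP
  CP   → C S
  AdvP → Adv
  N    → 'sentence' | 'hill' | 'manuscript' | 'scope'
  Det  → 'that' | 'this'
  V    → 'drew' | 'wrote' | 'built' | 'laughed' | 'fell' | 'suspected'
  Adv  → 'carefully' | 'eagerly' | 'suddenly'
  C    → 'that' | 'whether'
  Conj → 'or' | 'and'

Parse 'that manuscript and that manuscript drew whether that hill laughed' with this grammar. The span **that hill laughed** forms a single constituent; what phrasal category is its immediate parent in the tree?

[S [NP [NP [Det that] [N manuscript]] [Conj and] [NP [Det that] [N manuscript]]] [VP [V drew] [CP [C whether] [S [NP [Det that] [N hill]] [VP [V laughed]]]]]]
The span 'that hill laughed' is the S node built by S → NP VP.
Its mother is the CP built by CP → C S.

CP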